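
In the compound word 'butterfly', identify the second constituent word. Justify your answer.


Split 'butterfly' into 'butter' + 'fly'. The second part is 'fly'.

fly


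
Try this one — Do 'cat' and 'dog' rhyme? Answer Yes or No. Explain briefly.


Rime (stressed vowel + following sounds) of 'cat': -at = /æt/
Rime of 'dog': -og = /ɒg/
/æt/ and /ɒg/ are different ending sounds, so the words do not rhyme.

No


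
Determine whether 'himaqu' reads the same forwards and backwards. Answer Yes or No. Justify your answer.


Forward: 'himaqu'
Reversed: 'uqamih'
They differ.

No


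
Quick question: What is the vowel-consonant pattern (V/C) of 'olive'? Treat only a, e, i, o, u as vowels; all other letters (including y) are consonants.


Letter mapping: o = V, l = C, i = V, v = C, e = V.

VCVCV


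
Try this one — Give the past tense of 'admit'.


Apply rule: Double final consonant and add -ed. 'admit' becomes 'admitted'.

admitted


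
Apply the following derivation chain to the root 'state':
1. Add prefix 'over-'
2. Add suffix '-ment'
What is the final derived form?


Step 1: Add prefix 'over-' to 'state' = 'overstate'
Step 2: Add suffix '-ment' to 'overstate' = 'overstatement'

overstatement


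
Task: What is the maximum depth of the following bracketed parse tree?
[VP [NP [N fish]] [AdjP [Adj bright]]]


Count bracket nesting levels:
'[' at pos 0: depth = 1
'[' at pos 4: depth = 2
'[' at pos 8: depth = 3
'[' at pos 18: depth = 2
'[' at pos 24: depth = 3
Maximum depth reached: 3

3


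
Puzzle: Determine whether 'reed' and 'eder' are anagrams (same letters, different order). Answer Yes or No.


Sorted letters of 'reed': 'deer'
Sorted letters of 'eder': 'deer'
They match.

Yes


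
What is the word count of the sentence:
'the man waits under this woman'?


Split into words: the | man | waits | under | this | woman = 6 words.

6


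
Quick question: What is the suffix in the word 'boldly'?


The word 'boldly' = 'bold' (root) + '-ly' (suffix). The suffix is '-ly'.

ly


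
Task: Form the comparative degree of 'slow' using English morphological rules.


Apply comparative formation (add -er): 'slow' -> 'slower'.

slower


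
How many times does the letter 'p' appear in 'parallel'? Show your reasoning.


Letter 'p' in 'parallel': found at position(s) 1 = 1 occurrence(s).

1


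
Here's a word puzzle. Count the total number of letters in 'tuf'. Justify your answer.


Spell out 'tuf' and number each letter: t(1), u(2), f(3). Total: 3 letters.

3


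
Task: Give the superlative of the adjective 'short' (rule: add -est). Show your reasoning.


Apply superlative formation (add -est): 'short' -> 'shortest'.

shortest


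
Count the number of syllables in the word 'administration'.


Break 'administration' into syllables: ad-min-is-tra-tion -> ad | min | is | tra | tion = 5 syllables

5 syllables


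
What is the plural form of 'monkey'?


Apply rule: Add -s. 'monkey' becomes 'monkeys'.

monkeys


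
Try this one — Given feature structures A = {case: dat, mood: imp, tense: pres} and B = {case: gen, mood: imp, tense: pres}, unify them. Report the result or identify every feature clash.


Compare features:
case: A=dat vs B=gen -> CLASH
mood: A=imp vs B=imp -> unified: imp
tense: A=pres vs B=pres -> unified: pres
Clash detected on feature 'case' (dat vs gen); unification fails.

CLASH on 'case' (dat vs gen)


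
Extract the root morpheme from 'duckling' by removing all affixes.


Remove suffix '-ling' from 'duckling' to get root 'duck'.

duck


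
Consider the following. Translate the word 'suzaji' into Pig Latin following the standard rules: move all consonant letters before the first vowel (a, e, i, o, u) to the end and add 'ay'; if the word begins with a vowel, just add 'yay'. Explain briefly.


'suzaji': move consonant cluster 's' to end and add 'ay': 'uzajisay'.

uzajisay


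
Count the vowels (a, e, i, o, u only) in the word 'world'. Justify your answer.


Vowels in 'world': o = 1 vowels.

1


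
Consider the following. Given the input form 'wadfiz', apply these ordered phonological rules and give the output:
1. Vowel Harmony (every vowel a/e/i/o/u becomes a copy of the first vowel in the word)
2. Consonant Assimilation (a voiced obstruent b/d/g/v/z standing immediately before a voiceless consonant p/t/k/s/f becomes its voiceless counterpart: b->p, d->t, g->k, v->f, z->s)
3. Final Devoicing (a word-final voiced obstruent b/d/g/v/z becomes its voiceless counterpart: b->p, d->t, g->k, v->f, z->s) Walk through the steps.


Starting form: 'wadfiz'
Rule 1: Vowel Harmony: all vowels become 'a' (matching first vowel). 'wadfiz' -> 'wadfaz'
Rule 2: Consonant Assimilation: voiced obstruent before voiceless consonant becomes voiceless ('df' -> 'tf'). 'wadfaz' -> 'watfaz'
Rule 3: Final Devoicing: word-final voiced obstruent 'z' becomes voiceless 's'. 'watfaz' -> 'watfas'
Final form: 'watfas'

watfas


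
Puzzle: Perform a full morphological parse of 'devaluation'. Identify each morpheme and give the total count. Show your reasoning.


Step 1: Identify prefix: 'de' (meaning: reverse/remove)
Step 2: Identify root: 'value'
Step 3: Identify suffix(es): 'ation'
Decomposition: de- (prefix: reverse/remove) + value (root) + -ation (suffix: act of)
Total morphemes: 3

3 morphemes (de- (prefix: reverse/remove) + value (root) + -ation (suffix: act of))


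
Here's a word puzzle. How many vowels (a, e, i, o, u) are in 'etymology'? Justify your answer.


Vowels in 'etymology': e, o, o = 3 vowels.

3


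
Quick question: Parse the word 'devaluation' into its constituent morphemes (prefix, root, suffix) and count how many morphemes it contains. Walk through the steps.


Step 1: Identify prefix: 'de' (meaning: reverse/remove)
Step 2: Identify root: 'value'
Step 3: Identify suffix(es): 'ation'
Decomposition: de- (prefix: reverse/remove) + value (root) + -ation (suffix: act of)
Total morphemes: 3

3 morphemes (de- (prefix: reverse/remove) + value (root) + -ation (suffix: act of))


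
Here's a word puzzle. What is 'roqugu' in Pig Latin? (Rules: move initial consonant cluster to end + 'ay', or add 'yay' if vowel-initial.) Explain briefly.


'roqugu': move consonant cluster 'r' to end and add 'ay': 'oquguray'.

oquguray


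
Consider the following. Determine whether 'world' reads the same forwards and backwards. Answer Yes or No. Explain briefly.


Forward: 'world'
Reversed: 'dlrow'
They differ.

No


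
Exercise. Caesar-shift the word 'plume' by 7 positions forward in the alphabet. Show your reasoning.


Shift each letter by 7: p -> w, l -> s, u -> b, m -> t, e -> l. Result: 'wsbtl'.

wsbtl


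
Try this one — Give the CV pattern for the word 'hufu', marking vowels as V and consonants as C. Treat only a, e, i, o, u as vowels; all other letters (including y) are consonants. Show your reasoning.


Letter mapping: h = C, u = V, f = C, u = V.

CVCV


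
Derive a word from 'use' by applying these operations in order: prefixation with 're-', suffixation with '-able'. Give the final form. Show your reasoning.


Step 1: Add prefix 're-' to 'use' = 'reuse'
Step 2: Add suffix '-able' to 'reuse' = 'reusable'

reusable


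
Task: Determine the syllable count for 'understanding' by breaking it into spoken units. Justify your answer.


Break 'understanding' into syllables: un-der-stand-ing -> un | der | stand | ing = 4 syllables

4 syllables


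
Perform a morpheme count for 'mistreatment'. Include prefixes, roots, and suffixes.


Decomposition: mis- (prefix) + treat (root) + -ment (suffix) = 3 morpheme(s)

3 morphemes


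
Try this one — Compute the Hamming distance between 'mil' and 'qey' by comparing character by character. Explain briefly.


Alignment:
Position 1: 'm' vs 'q' = DIFFER
Position 2: 'i' vs 'e' = DIFFER
Position 3: 'l' vs 'y' = DIFFER
Total differences: 3

3


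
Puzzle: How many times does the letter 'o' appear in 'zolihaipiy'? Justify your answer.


Letter 'o' in 'zolihaipiy': found at position(s) 2 = 1 occurrence(s).

1


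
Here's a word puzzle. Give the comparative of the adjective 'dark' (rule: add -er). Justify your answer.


Apply comparative formation (add -er): 'dark' -> 'darker'.

darker


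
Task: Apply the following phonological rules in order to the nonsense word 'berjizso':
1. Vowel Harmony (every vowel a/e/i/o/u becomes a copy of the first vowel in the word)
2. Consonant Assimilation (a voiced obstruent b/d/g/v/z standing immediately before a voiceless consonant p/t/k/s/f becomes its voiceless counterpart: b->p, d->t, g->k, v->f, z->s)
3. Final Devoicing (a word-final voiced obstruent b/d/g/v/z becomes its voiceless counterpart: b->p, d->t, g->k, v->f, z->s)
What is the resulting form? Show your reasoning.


Starting form: 'berjizso'
Rule 1: Vowel Harmony: all vowels become 'e' (matching first vowel). 'berjizso' -> 'berjezse'
Rule 2: Consonant Assimilation: voiced obstruent before voiceless consonant becomes voiceless ('zs' -> 'ss'). 'berjezse' -> 'berjesse'
Rule 3: Final Devoicing: the word ends in the vowel 'e', not a consonant. No change.
Final form: 'berjesse'

berjesse


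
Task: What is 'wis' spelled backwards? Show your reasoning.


Reverse 'wis' character by character: 'siw'.

siw


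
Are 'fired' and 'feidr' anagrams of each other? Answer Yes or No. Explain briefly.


Sorted letters of 'fired': 'defir'
Sorted letters of 'feidr': 'defir'
They match.

Yes


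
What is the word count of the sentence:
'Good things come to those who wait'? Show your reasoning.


Split into words: Good | things | come | to | those | who | wait = 7 words.

7


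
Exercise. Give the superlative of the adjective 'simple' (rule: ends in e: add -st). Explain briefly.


Apply superlative formation (ends in e: add -st): 'simple' -> 'simplest'.

simplest


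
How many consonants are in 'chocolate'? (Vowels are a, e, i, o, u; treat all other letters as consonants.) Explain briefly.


Consonants in 'chocolate': c, h, c, l, t = 5 consonants.

5


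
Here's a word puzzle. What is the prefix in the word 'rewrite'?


The word 'rewrite' = 're' (prefix) + 'write' (root). The prefix is 're'.

re


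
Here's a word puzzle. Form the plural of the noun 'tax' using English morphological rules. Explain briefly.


Apply rule: Add -es (sibilant/fricative ending). 'tax' becomes 'taxes'.

taxes


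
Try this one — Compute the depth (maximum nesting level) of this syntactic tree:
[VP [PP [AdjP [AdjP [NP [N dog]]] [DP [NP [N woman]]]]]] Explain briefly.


Count bracket nesting levels:
'[' at pos 0: depth = 1
'[' at pos 4: depth = 2
'[' at pos 8: depth = 3
'[' at pos 14: depth = 4
'[' at pos 20: depth = 5
'[' at pos 24: depth = 6
'[' at pos 34: depth = 4
'[' at pos 38: depth = 5
'[' at pos 42: depth = 6
Maximum depth reached: 6

6


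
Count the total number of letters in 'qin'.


Spell out 'qin' and number each letter: q(1), i(2), n(3). Total: 3 letters.

3


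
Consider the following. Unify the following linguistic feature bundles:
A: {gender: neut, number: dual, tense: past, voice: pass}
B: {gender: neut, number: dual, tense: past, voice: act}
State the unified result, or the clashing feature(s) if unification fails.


Compare features:
gender: A=neut vs B=neut -> unified: neut
number: A=dual vs B=dual -> unified: dual
tense: A=past vs B=past -> unified: past
voice: A=pass vs B=act -> CLASH
Clash detected on feature 'voice' (pass vs act); unification fails.

CLASH on 'voice' (pass vs act)


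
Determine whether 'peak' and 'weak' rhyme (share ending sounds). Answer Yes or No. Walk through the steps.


Rime (stressed vowel + following sounds) of 'peak': -eak = /iːk/
Rime of 'weak': -eak = /iːk/
/iːk/ and /iːk/ are the same ending sound, so the words rhyme.

Yes


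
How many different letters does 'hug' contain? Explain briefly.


Unique letters in 'hug': {g, h, u} = 3 distinct letters.

3


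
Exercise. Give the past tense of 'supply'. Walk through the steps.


Apply rule: Change -y to -ied. 'supply' becomes 'supplied'.

supplied


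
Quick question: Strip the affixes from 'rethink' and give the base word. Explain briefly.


Remove prefix 're' from 'rethink' to get root 'think'.

think


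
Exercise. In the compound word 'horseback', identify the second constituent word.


Split 'horseback' into 'horse' + 'back'. The second part is 'back'.

back


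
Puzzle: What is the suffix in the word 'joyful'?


The word 'joyful' = 'joy' (root) + '-ful' (suffix). The suffix is '-ful'.

ful


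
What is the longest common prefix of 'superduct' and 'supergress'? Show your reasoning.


Compare from the start: 5 characters match: 'super'. Mismatch at position 6: 'd' vs 'g'.

super


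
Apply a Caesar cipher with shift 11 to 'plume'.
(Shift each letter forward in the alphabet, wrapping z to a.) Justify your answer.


Shift each letter by 11: p -> a, l -> w, u -> f, m -> x, e -> p. Result: 'awfxp'.

awfxp


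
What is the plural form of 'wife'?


Apply rule: Change -fe to -ves. 'wife' becomes 'wives'.

wives


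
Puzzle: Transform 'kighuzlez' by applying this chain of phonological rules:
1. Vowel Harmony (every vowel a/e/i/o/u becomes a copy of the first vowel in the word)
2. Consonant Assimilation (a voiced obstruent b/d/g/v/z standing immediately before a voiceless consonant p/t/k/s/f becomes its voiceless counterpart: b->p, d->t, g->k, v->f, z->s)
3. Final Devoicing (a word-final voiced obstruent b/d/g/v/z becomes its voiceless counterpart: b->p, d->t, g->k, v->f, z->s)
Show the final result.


Starting form: 'kighuzlez'
Rule 1: Vowel Harmony: all vowels become 'i' (matching first vowel). 'kighuzlez' -> 'kighizliz'
Rule 2: Consonant Assimilation: no voiced obstruent (b/d/g/v/z) stands immediately before a voiceless consonant (p/t/k/s/f). No change.
Rule 3: Final Devoicing: word-final voiced obstruent 'z' becomes voiceless 's'. 'kighizliz' -> 'kighizlis'
Final form: 'kighizlis'

kighizlis


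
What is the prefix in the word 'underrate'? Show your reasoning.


The word 'underrate' = 'under' (prefix) + 'rate' (root). The prefix is 'under'.

under


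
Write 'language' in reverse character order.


Reverse 'language' character by character: 'egaugnal'.

egaugnal


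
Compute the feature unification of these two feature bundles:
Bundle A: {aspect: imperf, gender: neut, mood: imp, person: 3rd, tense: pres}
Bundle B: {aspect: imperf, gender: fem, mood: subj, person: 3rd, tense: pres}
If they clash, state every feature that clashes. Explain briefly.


Compare features:
aspect: A=imperf vs B=imperf -> unified: imperf
gender: A=neut vs B=fem -> CLASH
mood: A=imp vs B=subj -> CLASH
person: A=3rd vs B=3rd -> unified: 3rd
tense: A=pres vs B=pres -> unified: pres
Clashes detected on features 'gender' (neut vs fem) and 'mood' (imp vs subj); unification fails.

CLASH on 'gender' (neut vs fem) and 'mood' (imp vs subj)


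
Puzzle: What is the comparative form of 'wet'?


Apply comparative formation (double final consonant, add -er): 'wet' -> 'wetter'.

wetter


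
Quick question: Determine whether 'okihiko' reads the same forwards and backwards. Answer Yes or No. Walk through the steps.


Forward: 'okihiko'
Reversed: 'okihiko'
They are identical.

Yes


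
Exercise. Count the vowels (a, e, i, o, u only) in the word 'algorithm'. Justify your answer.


Vowels in 'algorithm': a, o, i = 3 vowels.

3


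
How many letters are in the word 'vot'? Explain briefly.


Spell out 'vot' and number each letter: v(1), o(2), t(3). Total: 3 letters.

3


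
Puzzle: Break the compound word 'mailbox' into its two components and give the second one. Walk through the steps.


Split 'mailbox' into 'mail' + 'box'. The second part is 'box'.

box


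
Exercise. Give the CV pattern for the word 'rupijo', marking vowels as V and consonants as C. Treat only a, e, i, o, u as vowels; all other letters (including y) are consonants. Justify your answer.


Letter mapping: r = C, u = V, p = C, i = V, j = C, o = V.

CVCVCV


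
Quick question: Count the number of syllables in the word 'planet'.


Break 'planet' into syllables: plan-et -> plan | et = 2 syllables

2 syllables


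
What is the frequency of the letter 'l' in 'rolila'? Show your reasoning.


Letter 'l' in 'rolila': found at position(s) 3, 5 = 2 occurrence(s).

2


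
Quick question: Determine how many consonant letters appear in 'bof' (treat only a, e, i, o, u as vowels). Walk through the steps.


Consonants in 'bof': b, f = 2 consonants.

2


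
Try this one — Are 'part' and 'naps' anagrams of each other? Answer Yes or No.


Sorted letters of 'part': 'aprt'
Sorted letters of 'naps': 'anps'
They do not match.

No


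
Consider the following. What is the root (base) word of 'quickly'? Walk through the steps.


Remove suffix '-ly' from 'quickly' to get root 'quick'.

quick


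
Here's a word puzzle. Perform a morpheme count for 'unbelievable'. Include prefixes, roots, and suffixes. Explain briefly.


Decomposition: un- (prefix) + believe (root) + -able (suffix) = 3 morpheme(s)

3 morphemes


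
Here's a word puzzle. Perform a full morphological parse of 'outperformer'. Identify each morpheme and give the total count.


Step 1: Identify prefix: 'out' (meaning: surpass)
Step 2: Identify root: 'perform'
Step 3: Identify suffix(es): 'er'
Decomposition: out- (prefix: surpass) + perform (root) + -er (suffix: one who)
Total morphemes: 3

3 morphemes (out- (prefix: surpass) + perform (root) + -er (suffix: one who))


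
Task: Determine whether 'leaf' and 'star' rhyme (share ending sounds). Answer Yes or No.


Rime (stressed vowel + following sounds) of 'leaf': -eaf = /iːf/
Rime of 'star': -ar = /ɑːr/
/iːf/ and /ɑːr/ are different ending sounds, so the words do not rhyme.

No


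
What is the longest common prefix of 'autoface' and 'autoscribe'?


Compare from the start: 4 characters match: 'auto'. Mismatch at position 5: 'f' vs 's'.

auto


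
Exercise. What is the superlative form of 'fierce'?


Apply superlative formation (ends in e: add -st): 'fierce' -> 'fiercest'.

fiercest


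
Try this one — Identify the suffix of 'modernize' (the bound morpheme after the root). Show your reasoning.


The word 'modernize' = 'modern' (root) + '-ize' (suffix). The suffix is '-ize'.

ize


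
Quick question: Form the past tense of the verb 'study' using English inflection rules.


Apply rule: Change -y to -ied. 'study' becomes 'studied'.

studied


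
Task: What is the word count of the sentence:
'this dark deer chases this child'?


Split into words: this | dark | deer | chases | this | child = 6 words.

6


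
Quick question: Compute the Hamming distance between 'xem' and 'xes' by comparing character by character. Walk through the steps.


Alignment:
Position 1: 'x' vs 'x' = match
Position 2: 'e' vs 'e' = match
Position 3: 'm' vs 's' = DIFFER
Total differences: 1

1


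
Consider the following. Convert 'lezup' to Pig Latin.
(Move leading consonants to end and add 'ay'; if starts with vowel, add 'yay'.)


'lezup': move consonant cluster 'l' to end and add 'ay': 'ezuplay'.

ezuplay


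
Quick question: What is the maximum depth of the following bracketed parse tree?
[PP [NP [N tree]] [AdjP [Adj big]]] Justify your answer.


Count bracket nesting levels:
'[' at pos 0: depth = 1
'[' at pos 4: depth = 2
'[' at pos 8: depth = 3
'[' at pos 18: depth = 2
'[' at pos 24: depth = 3
Maximum depth reached: 3

3


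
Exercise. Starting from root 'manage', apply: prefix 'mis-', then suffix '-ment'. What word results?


Step 1: Add prefix 'mis-' to 'manage' = 'mismanage'
Step 2: Add suffix '-ment' to 'mismanage' = 'mismanagement'

mismanagement


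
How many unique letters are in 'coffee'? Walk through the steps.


Unique letters in 'coffee': {c, e, f, o} = 4 distinct letters.

4


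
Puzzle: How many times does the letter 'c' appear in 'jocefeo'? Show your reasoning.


Letter 'c' in 'jocefeo': found at position(s) 3 = 1 occurrence(s).

1


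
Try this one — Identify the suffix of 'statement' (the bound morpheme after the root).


The word 'statement' = 'state' (root) + '-ment' (suffix). The suffix is '-ment'.

ment


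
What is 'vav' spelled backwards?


Reverse 'vav' character by character: 'vav'.

vav


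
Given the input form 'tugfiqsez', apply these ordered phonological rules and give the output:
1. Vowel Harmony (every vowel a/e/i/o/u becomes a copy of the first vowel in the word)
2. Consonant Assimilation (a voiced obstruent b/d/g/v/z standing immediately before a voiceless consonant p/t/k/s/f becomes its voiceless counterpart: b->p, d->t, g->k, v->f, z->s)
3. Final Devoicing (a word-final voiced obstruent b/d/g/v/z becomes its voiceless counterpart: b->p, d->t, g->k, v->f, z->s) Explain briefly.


Starting form: 'tugfiqsez'
Rule 1: Vowel Harmony: all vowels become 'u' (matching first vowel). 'tugfiqsez' -> 'tugfuqsuz'
Rule 2: Consonant Assimilation: voiced obstruent before voiceless consonant becomes voiceless ('gf' -> 'kf'). 'tugfuqsuz' -> 'tukfuqsuz'
Rule 3: Final Devoicing: word-final voiced obstruent 'z' becomes voiceless 's'. 'tukfuqsuz' -> 'tukfuqsus'
Final form: 'tukfuqsus'

tukfuqsus


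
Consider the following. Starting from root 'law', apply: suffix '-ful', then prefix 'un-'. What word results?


Step 1: Add suffix '-ful' to 'law' = 'lawful'
Step 2: Add prefix 'un-' to 'lawful' = 'unlawful'

unlawful


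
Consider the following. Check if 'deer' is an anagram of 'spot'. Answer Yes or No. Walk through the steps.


Sorted letters of 'deer': 'deer'
Sorted letters of 'spot': 'opst'
They do not match.

No


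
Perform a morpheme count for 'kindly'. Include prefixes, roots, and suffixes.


Decomposition: kind (root) + -ly (suffix) = 2 morpheme(s)

2 morphemes


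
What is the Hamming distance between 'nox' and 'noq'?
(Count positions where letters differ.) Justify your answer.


Alignment:
Position 1: 'n' vs 'n' = match
Position 2: 'o' vs 'o' = match
Position 3: 'x' vs 'q' = DIFFER
Total differences: 1

1


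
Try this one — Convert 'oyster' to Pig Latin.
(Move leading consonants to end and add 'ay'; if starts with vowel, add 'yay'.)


'oyster' starts with a vowel, so add 'yay': 'oysteryay'.

oysteryay


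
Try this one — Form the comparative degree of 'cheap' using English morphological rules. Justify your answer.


Apply comparative formation (add -er): 'cheap' -> 'cheaper'.

cheaper


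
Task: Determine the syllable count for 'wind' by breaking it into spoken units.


Break 'wind' into syllables: wind -> wind = 1 syllable

1 syllable


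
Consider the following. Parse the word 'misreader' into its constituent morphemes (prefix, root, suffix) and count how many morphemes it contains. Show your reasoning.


Step 1: Identify prefix: 'mis' (meaning: wrongly)
Step 2: Identify root: 'read'
Step 3: Identify suffix(es): 'er'
Decomposition: mis- (prefix: wrongly) + read (root) + -er (suffix: one who)
Total morphemes: 3

3 morphemes (mis- (prefix: wrongly) + read (root) + -er (suffix: one who))


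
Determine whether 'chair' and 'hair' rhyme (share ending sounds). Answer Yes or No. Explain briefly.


Rime (stressed vowel + following sounds) of 'chair': -air = /ɛər/
Rime of 'hair': -air = /ɛər/
/ɛər/ and /ɛər/ are the same ending sound, so the words rhyme.

Yes


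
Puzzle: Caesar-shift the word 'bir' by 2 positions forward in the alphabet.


Shift each letter by 2: b -> d, i -> k, r -> t. Result: 'dkt'.

dkt


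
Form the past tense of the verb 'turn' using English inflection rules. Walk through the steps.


Apply rule: Add -ed. 'turn' becomes 'turned'.

turned


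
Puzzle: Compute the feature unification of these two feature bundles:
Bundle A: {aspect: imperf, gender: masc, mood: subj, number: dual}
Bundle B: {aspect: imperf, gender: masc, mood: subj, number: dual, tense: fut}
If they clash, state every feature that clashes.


Compare features:
aspect: A=imperf vs B=imperf -> unified: imperf
gender: A=masc vs B=masc -> unified: masc
mood: A=subj vs B=subj -> unified: subj
number: A=dual vs B=dual -> unified: dual
tense: A=_ vs B=fut -> unified: fut
No clashes found.

Unified: {aspect: imperf, gender: masc, mood: subj, number: dual, tense: fut}


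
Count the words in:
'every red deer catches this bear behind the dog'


Split into words: every | red | deer | catches | this | bear | behind | the | dog = 9 words.

9


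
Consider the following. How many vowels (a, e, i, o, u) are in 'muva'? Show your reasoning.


Vowels in 'muva': u, a = 2 vowels.

2


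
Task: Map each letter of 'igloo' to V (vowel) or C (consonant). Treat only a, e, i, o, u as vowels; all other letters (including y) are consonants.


Letter mapping: i = V, g = C, l = C, o = V, o = V.

VCCVV


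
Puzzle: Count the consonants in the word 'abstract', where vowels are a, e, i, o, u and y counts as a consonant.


Consonants in 'abstract': b, s, t, r, c, t = 6 consonants.

6


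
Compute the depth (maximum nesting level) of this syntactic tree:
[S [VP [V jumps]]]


Count bracket nesting levels:
'[' at pos 0: depth = 1
'[' at pos 3: depth = 2
'[' at pos 7: depth = 3
Maximum depth reached: 3

3


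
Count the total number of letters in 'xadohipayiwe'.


Spell out 'xadohipayiwe' and number each letter: x(1), a(2), d(3), o(4), h(5), i(6), p(7), a(8), y(9), i(10), w(11), e(12). Total: 12 letters.

12


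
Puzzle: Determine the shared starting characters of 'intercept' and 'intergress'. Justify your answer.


Compare from the start: 5 characters match: 'inter'. Mismatch at position 6: 'c' vs 'g'.

inter


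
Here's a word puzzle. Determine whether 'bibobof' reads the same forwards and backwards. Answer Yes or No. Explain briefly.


Forward: 'bibobof'
Reversed: 'fobobib'
They differ.

No


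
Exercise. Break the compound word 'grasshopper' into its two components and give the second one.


Split 'grasshopper' into 'grass' + 'hopper'. The second part is 'hopper'.

hopper


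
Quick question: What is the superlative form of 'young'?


Apply superlative formation (add -est): 'young' -> 'youngest'.

youngest


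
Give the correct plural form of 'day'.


Apply rule: Add -s. 'day' becomes 'days'.

days


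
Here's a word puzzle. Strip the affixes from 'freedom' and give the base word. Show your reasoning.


Remove suffix '-dom' from 'freedom' to get root 'free'.

free


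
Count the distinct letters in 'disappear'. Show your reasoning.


Unique letters in 'disappear': {a, d, e, i, p, r, s} = 7 distinct letters.

7


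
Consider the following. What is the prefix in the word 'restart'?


The word 'restart' = 're' (prefix) + 'start' (root). The prefix is 're'.

re


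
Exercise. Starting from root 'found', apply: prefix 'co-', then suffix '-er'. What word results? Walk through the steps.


Step 1: Add prefix 'co-' to 'found' = 'cofound'
Step 2: Add suffix '-er' to 'cofound' = 'cofounder'

cofounder


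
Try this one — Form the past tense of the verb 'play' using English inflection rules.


Apply rule: Add -ed. 'play' becomes 'played'.

played


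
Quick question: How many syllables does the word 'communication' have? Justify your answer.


Break 'communication' into syllables: com-mu-ni-ca-tion -> com | mu | ni | ca | tion = 5 syllables

5 syllables


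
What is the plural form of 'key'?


Apply rule: Add -s. 'key' becomes 'keys'.

keys


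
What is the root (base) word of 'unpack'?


Remove prefix 'un' from 'unpack' to get root 'pack'.

pack


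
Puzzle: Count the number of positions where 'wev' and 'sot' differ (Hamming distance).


Alignment:
Position 1: 'w' vs 's' = DIFFER
Position 2: 'e' vs 'o' = DIFFER
Position 3: 'v' vs 't' = DIFFER
Total differences: 3

3


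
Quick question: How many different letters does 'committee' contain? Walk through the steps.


Unique letters in 'committee': {c, e, i, m, o, t} = 6 distinct letters.

6


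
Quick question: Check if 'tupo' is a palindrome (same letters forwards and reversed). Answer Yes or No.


Forward: 'tupo'
Reversed: 'oput'
They differ.

No


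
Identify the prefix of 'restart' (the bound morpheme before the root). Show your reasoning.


The word 'restart' = 're' (prefix) + 'start' (root). The prefix is 're'.

re


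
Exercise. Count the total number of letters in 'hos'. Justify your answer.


Spell out 'hos' and number each letter: h(1), o(2), s(3). Total: 3 letters.

3


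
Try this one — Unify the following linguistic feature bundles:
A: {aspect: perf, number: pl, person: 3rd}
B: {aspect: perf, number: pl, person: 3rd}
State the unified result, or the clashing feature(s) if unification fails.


Compare features:
aspect: A=perf vs B=perf -> unified: perf
number: A=pl vs B=pl -> unified: pl
person: A=3rd vs B=3rd -> unified: 3rd
No clashes found.

Unified: {aspect: perf, number: pl, person: 3rd}


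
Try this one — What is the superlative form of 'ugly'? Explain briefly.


Apply superlative formation (consonant + y: change y to i, add -est): 'ugly' -> 'ugliest'.

ugliest


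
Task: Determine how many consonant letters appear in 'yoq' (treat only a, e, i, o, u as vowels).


Consonants in 'yoq': y, q = 2 consonants.

2


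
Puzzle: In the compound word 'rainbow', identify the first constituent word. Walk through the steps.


Split 'rainbow' into 'rain' + 'bow'. The first part is 'rain'.

rain


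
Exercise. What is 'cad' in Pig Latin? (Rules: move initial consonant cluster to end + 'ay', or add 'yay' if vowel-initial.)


'cad': move consonant cluster 'c' to end and add 'ay': 'adcay'.

adcay


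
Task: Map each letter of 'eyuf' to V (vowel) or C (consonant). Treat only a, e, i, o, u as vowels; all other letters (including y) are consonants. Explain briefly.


Letter mapping: e = V, y = C, u = V, f = C.

VCVC


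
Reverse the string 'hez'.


Reverse 'hez' character by character: 'zeh'.

zeh


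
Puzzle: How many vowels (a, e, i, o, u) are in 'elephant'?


Vowels in 'elephant': e, e, a = 3 vowels.

3


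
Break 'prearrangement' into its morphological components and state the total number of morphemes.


Step 1: Identify prefix: 'pre' (meaning: before)
Step 2: Identify root: 'arrange'
Step 3: Identify suffix(es): 'ment'
Decomposition: pre- (prefix: before) + arrange (root) + -ment (suffix: action/result)
Total morphemes: 3

3 morphemes (pre- (prefix: before) + arrange (root) + -ment (suffix: action/result))


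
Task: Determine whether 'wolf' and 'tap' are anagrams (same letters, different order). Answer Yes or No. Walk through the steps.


Sorted letters of 'wolf': 'flow'
Sorted letters of 'tap': 'apt'
They do not match.

No


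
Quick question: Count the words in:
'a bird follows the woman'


Split into words: a | bird | follows | the | woman = 5 words.

5


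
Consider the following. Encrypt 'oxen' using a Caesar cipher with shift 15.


Shift each letter by 15: o -> d, x -> m, e -> t, n -> c. Result: 'dmtc'.

dmtc


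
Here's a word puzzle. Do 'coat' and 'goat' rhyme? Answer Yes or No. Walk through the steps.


Rime (stressed vowel + following sounds) of 'coat': -oat = /oʊt/
Rime of 'goat': -oat = /oʊt/
/oʊt/ and /oʊt/ are the same ending sound, so the words rhyme.

Yes


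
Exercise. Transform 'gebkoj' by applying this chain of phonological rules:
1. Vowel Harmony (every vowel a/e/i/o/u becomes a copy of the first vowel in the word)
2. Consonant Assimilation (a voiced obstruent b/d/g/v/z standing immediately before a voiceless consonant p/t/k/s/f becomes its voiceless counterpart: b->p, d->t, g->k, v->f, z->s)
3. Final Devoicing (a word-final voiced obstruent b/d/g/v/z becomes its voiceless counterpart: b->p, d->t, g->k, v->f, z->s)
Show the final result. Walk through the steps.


Starting form: 'gebkoj'
Rule 1: Vowel Harmony: all vowels become 'e' (matching first vowel). 'gebkoj' -> 'gebkej'
Rule 2: Consonant Assimilation: voiced obstruent before voiceless consonant becomes voiceless ('bk' -> 'pk'). 'gebkej' -> 'gepkej'
Rule 3: Final Devoicing: final consonant 'j' is not one of the voiced obstruents b/d/g/v/z. No change.
Final form: 'gepkej'

gepkej


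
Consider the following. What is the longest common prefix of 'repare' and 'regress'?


Compare from the start: 2 characters match: 're'. Mismatch at position 3: 'p' vs 'g'.

re


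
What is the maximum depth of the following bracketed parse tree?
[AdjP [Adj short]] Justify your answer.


Count bracket nesting levels:
'[' at pos 0: depth = 1
'[' at pos 6: depth = 2
Maximum depth reached: 2

2


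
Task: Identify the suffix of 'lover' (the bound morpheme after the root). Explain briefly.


The word 'lover' = 'love' (root) + '-er' (suffix). The suffix is '-er'.

er


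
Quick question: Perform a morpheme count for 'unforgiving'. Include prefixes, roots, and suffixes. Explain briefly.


Decomposition: un- (prefix) + forgive (root) + -ing (suffix) = 3 morpheme(s)

3 morphemes


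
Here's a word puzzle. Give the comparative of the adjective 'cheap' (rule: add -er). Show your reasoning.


Apply comparative formation (add -er): 'cheap' -> 'cheaper'.

cheaper


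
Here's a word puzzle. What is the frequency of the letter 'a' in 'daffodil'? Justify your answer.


Letter 'a' in 'daffodil': found at position(s) 2 = 1 occurrence(s).

1


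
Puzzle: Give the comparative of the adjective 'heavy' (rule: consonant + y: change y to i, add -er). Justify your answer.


Apply comparative formation (consonant + y: change y to i, add -er): 'heavy' -> 'heavier'.

heavier


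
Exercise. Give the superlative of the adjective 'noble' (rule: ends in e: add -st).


Apply superlative formation (ends in e: add -st): 'noble' -> 'noblest'.

noblest


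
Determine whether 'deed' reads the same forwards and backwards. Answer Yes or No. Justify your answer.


Forward: 'deed'
Reversed: 'deed'
They are identical.

Yes


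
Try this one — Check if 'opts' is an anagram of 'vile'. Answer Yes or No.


Sorted letters of 'opts': 'opst'
Sorted letters of 'vile': 'eilv'
They do not match.

No


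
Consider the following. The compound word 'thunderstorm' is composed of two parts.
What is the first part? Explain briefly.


Split 'thunderstorm' into 'thunder' + 'storm'. The first part is 'thunder'.

thunder


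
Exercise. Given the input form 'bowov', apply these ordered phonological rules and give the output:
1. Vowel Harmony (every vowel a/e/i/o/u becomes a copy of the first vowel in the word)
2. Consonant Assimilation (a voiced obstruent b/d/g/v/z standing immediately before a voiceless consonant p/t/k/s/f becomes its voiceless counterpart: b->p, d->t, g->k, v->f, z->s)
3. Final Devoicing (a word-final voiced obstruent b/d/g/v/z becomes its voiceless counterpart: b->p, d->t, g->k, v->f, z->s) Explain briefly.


Starting form: 'bowov'
Rule 1: Vowel Harmony: all vowels already match. No change.
Rule 2: Consonant Assimilation: no voiced obstruent (b/d/g/v/z) stands immediately before a voiceless consonant (p/t/k/s/f). No change.
Rule 3: Final Devoicing: word-final voiced obstruent 'v' becomes voiceless 'f'. 'bowov' -> 'bowof'
Final form: 'bowof'

bowof


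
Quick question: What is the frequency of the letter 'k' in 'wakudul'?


Letter 'k' in 'wakudul': found at position(s) 3 = 1 occurrence(s).

1


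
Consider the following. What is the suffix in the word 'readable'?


The word 'readable' = 'read' (root) + '-able' (suffix). The suffix is '-able'.

able


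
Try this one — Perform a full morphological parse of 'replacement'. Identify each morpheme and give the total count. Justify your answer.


Step 1: Identify prefix: 're' (meaning: again)
Step 2: Identify root: 'place'
Step 3: Identify suffix(es): 'ment'
Decomposition: re- (prefix: again) + place (root) + -ment (suffix: action/result)
Total morphemes: 3

3 morphemes (re- (prefix: again) + place (root) + -ment (suffix: action/result))


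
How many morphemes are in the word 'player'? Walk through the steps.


Decomposition: play (root) + -er (suffix) = 2 morpheme(s)

2 morphemes


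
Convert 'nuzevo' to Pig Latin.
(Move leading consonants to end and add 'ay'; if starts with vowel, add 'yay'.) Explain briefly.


'nuzevo': move consonant cluster 'n' to end and add 'ay': 'uzevonay'.

uzevonay


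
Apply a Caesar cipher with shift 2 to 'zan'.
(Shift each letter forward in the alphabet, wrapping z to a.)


Shift each letter by 2: z -> b, a -> c, n -> p. Result: 'bcp'.

bcp


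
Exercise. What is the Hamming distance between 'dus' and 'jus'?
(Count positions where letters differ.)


Alignment:
Position 1: 'd' vs 'j' = DIFFER
Position 2: 'u' vs 'u' = match
Position 3: 's' vs 's' = match
Total differences: 1

1


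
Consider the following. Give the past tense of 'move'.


Apply rule: Add -d (word ends in -e). 'move' becomes 'moved'.

moved


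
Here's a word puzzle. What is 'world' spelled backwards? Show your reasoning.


Reverse 'world' character by character: 'dlrow'.

dlrow


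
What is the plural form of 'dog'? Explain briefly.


Apply rule: Add -s. 'dog' becomes 'dogs'.

dogs


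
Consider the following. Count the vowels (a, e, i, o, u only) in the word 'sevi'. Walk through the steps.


Vowels in 'sevi': e, i = 2 vowels.

2


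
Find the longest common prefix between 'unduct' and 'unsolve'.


Compare from the start: 2 characters match: 'un'. Mismatch at position 3: 'd' vs 's'.

un


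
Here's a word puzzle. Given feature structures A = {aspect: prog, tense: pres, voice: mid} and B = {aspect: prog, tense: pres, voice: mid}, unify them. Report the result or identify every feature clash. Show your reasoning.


Compare features:
aspect: A=prog vs B=prog -> unified: prog
tense: A=pres vs B=pres -> unified: pres
voice: A=mid vs B=mid -> unified: mid
No clashes found.

Unified: {aspect: prog, tense: pres, voice: mid}


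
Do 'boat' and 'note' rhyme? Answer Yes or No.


Rime (stressed vowel + following sounds) of 'boat': -oat = /oʊt/
Rime of 'note': -ote = /oʊt/
/oʊt/ and /oʊt/ are the same ending sound, so the words rhyme.

Yes


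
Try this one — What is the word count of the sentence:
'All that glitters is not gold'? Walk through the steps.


Split into words: All | that | glitters | is | not | gold = 6 words.

6


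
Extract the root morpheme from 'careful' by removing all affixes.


Remove suffix '-ful' from 'careful' to get root 'care'.

care


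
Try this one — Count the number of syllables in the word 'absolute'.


Break 'absolute' into syllables: ab-so-lute -> ab | so | lute = 3 syllables

3 syllables


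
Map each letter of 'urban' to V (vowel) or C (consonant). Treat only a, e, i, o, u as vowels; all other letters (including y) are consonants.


Letter mapping: u = V, r = C, b = C, a = V, n = C.

VCCVC


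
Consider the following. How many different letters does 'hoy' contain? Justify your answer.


Unique letters in 'hoy': {h, o, y} = 3 distinct letters.

3


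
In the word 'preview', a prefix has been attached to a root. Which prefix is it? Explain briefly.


The word 'preview' = 'pre' (prefix) + 'view' (root). The prefix is 'pre'.

pre


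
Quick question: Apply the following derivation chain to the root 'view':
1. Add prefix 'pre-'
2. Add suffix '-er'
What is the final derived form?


Step 1: Add prefix 'pre-' to 'view' = 'preview'
Step 2: Add suffix '-er' to 'preview' = 'previewer'

previewer
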